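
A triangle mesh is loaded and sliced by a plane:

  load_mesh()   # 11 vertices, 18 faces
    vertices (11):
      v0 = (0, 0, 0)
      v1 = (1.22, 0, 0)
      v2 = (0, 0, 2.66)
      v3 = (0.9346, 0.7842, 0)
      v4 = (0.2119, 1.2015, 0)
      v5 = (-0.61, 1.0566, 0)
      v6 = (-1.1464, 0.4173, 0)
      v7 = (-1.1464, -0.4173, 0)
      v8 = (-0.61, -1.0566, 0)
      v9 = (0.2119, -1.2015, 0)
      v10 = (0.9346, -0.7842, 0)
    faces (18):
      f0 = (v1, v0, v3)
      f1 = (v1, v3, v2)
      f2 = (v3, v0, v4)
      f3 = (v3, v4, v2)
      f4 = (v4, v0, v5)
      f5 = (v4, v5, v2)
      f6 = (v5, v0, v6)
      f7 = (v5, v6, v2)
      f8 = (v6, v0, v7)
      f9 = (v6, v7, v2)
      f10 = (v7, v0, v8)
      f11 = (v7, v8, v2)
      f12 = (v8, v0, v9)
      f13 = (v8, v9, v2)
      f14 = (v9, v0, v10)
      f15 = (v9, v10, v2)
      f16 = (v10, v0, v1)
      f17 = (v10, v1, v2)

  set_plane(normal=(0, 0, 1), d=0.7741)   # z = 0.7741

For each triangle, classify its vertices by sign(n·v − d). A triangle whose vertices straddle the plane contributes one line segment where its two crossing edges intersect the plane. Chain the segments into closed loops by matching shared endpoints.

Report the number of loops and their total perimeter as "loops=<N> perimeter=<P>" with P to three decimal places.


Straddling triangles (9 of 18):
  (v1,v3,v2) [--+] → (0.662617, 0.555986, 0.7741)–(0.864962, 0, 0.7741)  len=0.5917
  (v3,v4,v2) [--+] → (0.150234, 0.851845, 0.7741)–(0.662617, 0.555986, 0.7741)  len=0.5917
  (v4,v5,v2) [--+] → (-0.432481, 0.749114, 0.7741)–(0.150234, 0.851845, 0.7741)  len=0.5917
  (v5,v6,v2) [--+] → (-0.81278, 0.295859, 0.7741)–(-0.432481, 0.749114, 0.7741)  len=0.5917
  (v6,v7,v2) [--+] → (-0.81278, -0.295859, 0.7741)–(-0.81278, 0.295859, 0.7741)  len=0.5917
  (v7,v8,v2) [--+] → (-0.432481, -0.749114, 0.7741)–(-0.81278, -0.295859, 0.7741)  len=0.5917
  (v8,v9,v2) [--+] → (0.150234, -0.851845, 0.7741)–(-0.432481, -0.749114, 0.7741)  len=0.5917
  (v9,v10,v2) [--+] → (0.662617, -0.555986, 0.7741)–(0.150234, -0.851845, 0.7741)  len=0.5917
  (v10,v1,v2) [--+] → (0.864962, 0, 0.7741)–(0.662617, -0.555986, 0.7741)  len=0.5917

Chained into 1 loop(s):
  loop 1: 9 segments, perimeter = 5.3251
Total perimeter = 5.325

loops=1 perimeter=5.325


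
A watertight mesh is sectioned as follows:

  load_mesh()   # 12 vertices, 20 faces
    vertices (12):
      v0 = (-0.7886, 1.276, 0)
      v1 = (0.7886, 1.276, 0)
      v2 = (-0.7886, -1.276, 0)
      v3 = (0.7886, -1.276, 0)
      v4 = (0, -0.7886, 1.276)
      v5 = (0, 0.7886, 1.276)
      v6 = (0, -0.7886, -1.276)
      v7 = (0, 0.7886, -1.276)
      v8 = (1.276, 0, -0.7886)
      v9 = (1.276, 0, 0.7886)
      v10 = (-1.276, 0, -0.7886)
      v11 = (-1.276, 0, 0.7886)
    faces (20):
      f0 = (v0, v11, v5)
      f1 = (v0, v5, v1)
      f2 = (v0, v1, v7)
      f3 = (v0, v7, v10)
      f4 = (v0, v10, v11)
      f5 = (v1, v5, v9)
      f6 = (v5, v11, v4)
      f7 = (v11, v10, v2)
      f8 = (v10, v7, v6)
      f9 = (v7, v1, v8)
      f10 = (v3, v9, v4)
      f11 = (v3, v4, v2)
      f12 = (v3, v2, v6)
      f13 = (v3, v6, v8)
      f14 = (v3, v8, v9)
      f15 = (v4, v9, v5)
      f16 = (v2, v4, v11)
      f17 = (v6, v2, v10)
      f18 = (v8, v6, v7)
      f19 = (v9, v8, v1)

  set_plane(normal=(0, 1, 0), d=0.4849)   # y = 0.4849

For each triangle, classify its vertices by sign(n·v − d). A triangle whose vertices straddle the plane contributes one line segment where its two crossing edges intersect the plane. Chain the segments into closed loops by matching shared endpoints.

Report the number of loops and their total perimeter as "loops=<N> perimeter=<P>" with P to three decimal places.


loops=1 perimeter=7.450

Straddling triangles (10 of 20):
  (v0,v11,v5) [+-+] → (-1.09078, 0.4849, 0.48892)–(-0.491404, 0.4849, 1.0883)  len=0.8476
  (v0,v7,v10) [++-] → (-0.491404, 0.4849, -1.0883)–(-1.09078, 0.4849, -0.48892)  len=0.8476
  (v0,v10,v11) [+--] → (-1.09078, 0.4849, -0.48892)–(-1.09078, 0.4849, 0.48892)  len=0.9778
  (v1,v5,v9) [++-] → (0.491404, 0.4849, 1.0883)–(1.09078, 0.4849, 0.48892)  len=0.8476
  (v5,v11,v4) [+--] → (-0.491404, 0.4849, 1.0883)–(0, 0.4849, 1.276)  len=0.5260
  (v10,v7,v6) [-+-] → (-0.491404, 0.4849, -1.0883)–(0, 0.4849, -1.276)  len=0.5260
  (v7,v1,v8) [++-] → (1.09078, 0.4849, -0.48892)–(0.491404, 0.4849, -1.0883)  len=0.8476
  (v4,v9,v5) [--+] → (0.491404, 0.4849, 1.0883)–(0, 0.4849, 1.276)  len=0.5260
  (v8,v6,v7) [--+] → (0, 0.4849, -1.276)–(0.491404, 0.4849, -1.0883)  len=0.5260
  (v9,v8,v1) [--+] → (1.09078, 0.4849, -0.48892)–(1.09078, 0.4849, 0.48892)  len=0.9778

Chained into 1 loop(s):
  loop 1: 10 segments, perimeter = 7.4504
Total perimeter = 7.450


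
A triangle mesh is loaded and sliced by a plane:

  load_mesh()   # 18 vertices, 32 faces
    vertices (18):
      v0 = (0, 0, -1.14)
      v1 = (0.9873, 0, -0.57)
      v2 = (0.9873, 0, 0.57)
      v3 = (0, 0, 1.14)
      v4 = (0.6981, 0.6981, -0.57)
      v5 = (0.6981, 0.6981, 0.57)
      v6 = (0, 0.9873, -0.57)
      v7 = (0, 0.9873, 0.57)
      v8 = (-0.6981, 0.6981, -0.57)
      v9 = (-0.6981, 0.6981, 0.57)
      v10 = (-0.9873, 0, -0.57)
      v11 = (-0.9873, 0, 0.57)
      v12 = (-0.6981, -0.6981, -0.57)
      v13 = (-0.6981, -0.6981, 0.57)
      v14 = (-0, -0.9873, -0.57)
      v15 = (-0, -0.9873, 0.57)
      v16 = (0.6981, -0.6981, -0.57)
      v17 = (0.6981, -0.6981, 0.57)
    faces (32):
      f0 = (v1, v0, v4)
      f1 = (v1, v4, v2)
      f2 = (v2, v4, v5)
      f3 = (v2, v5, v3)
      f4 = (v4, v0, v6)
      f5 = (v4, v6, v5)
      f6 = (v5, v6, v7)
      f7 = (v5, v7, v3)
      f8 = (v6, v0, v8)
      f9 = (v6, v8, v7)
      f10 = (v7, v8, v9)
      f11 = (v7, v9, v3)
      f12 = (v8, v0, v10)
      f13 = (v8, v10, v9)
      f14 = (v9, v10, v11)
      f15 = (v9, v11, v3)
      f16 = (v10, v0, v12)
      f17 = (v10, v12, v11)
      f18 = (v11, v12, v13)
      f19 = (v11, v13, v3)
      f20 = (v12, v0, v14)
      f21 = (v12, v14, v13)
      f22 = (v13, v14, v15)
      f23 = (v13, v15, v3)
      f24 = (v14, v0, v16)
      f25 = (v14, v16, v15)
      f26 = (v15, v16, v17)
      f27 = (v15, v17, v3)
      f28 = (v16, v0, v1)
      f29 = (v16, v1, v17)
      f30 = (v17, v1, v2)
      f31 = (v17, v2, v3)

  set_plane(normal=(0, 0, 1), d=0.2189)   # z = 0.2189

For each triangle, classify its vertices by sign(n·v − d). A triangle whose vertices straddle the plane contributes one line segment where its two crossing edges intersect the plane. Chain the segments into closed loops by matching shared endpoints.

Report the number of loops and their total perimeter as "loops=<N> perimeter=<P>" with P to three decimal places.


Straddling triangles (16 of 32):
  (v1,v4,v2) [--+] → (0.898231, 0.215003, 0.2189)–(0.9873, 0, 0.2189)  len=0.2327
  (v2,v4,v5) [+-+] → (0.898231, 0.215003, 0.2189)–(0.6981, 0.6981, 0.2189)  len=0.5229
  (v4,v6,v5) [--+] → (0.483097, 0.787169, 0.2189)–(0.6981, 0.6981, 0.2189)  len=0.2327
  (v5,v6,v7) [+-+] → (0.483097, 0.787169, 0.2189)–(0, 0.9873, 0.2189)  len=0.5229
  (v6,v8,v7) [--+] → (-0.215003, 0.898231, 0.2189)–(0, 0.9873, 0.2189)  len=0.2327
  (v7,v8,v9) [+-+] → (-0.215003, 0.898231, 0.2189)–(-0.6981, 0.6981, 0.2189)  len=0.5229
  (v8,v10,v9) [--+] → (-0.787169, 0.483097, 0.2189)–(-0.6981, 0.6981, 0.2189)  len=0.2327
  (v9,v10,v11) [+-+] → (-0.787169, 0.483097, 0.2189)–(-0.9873, 0, 0.2189)  len=0.5229
  (v10,v12,v11) [--+] → (-0.898231, -0.215003, 0.2189)–(-0.9873, 0, 0.2189)  len=0.2327
  (v11,v12,v13) [+-+] → (-0.898231, -0.215003, 0.2189)–(-0.6981, -0.6981, 0.2189)  len=0.5229
  (v12,v14,v13) [--+] → (-0.483097, -0.787169, 0.2189)–(-0.6981, -0.6981, 0.2189)  len=0.2327
  (v13,v14,v15) [+-+] → (-0.483097, -0.787169, 0.2189)–(0, -0.9873, 0.2189)  len=0.5229
  (v14,v16,v15) [--+] → (0.215003, -0.898231, 0.2189)–(0, -0.9873, 0.2189)  len=0.2327
  (v15,v16,v17) [+-+] → (0.215003, -0.898231, 0.2189)–(0.6981, -0.6981, 0.2189)  len=0.5229
  (v16,v1,v17) [--+] → (0.787169, -0.483097, 0.2189)–(0.6981, -0.6981, 0.2189)  len=0.2327
  (v17,v1,v2) [+-+] → (0.787169, -0.483097, 0.2189)–(0.9873, 0, 0.2189)  len=0.5229

Chained into 1 loop(s):
  loop 1: 16 segments, perimeter = 6.0451
Total perimeter = 6.045

loops=1 perimeter=6.045


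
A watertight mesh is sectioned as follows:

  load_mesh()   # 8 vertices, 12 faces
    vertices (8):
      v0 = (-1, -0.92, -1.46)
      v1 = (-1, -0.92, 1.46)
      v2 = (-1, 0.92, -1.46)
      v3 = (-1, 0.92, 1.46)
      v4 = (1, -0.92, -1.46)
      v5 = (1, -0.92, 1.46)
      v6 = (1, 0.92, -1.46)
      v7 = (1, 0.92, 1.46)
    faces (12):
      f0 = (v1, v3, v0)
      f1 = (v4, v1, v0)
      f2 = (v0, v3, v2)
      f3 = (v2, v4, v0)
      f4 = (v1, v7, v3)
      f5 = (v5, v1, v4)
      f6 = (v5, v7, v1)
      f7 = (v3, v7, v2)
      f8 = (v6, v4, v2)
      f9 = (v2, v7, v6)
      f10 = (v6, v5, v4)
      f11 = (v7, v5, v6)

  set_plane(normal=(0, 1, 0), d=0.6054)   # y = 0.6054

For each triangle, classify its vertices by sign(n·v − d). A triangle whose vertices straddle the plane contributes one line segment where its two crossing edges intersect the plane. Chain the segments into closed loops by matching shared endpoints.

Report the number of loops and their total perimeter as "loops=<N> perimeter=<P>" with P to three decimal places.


Straddling triangles (8 of 12):
  (v1,v3,v0) [-+-] → (-1, 0.6054, 1.46)–(-1, 0.6054, 0.960743)  len=0.4993
  (v0,v3,v2) [-++] → (-1, 0.6054, 0.960743)–(-1, 0.6054, -1.46)  len=2.4207
  (v2,v4,v0) [+--] → (-0.658043, 0.6054, -1.46)–(-1, 0.6054, -1.46)  len=0.3420
  (v1,v7,v3) [-++] → (0.658043, 0.6054, 1.46)–(-1, 0.6054, 1.46)  len=1.6580
  (v5,v7,v1) [-+-] → (1, 0.6054, 1.46)–(0.658043, 0.6054, 1.46)  len=0.3420
  (v6,v4,v2) [+-+] → (1, 0.6054, -1.46)–(-0.658043, 0.6054, -1.46)  len=1.6580
  (v6,v5,v4) [+--] → (1, 0.6054, -0.960743)–(1, 0.6054, -1.46)  len=0.4993
  (v7,v5,v6) [+-+] → (1, 0.6054, 1.46)–(1, 0.6054, -0.960743)  len=2.4207

Chained into 1 loop(s):
  loop 1: 8 segments, perimeter = 9.8400
Total perimeter = 9.840

loops=1 perimeter=9.840


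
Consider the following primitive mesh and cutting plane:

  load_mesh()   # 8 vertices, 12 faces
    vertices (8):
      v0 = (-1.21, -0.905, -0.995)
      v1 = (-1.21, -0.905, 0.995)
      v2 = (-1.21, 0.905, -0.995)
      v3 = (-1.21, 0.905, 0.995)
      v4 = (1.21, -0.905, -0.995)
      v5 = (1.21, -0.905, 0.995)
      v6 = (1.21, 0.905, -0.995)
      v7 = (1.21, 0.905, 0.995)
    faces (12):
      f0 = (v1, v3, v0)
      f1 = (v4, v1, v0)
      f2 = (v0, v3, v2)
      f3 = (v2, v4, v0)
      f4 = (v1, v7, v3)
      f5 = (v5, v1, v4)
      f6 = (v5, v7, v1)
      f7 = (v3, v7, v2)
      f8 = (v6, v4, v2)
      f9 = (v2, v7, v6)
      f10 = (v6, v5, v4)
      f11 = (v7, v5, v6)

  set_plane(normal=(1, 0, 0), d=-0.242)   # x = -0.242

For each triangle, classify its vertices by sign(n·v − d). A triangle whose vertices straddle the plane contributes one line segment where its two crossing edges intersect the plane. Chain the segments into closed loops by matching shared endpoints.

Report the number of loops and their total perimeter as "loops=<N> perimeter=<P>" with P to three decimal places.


loops=1 perimeter=7.600

Straddling triangles (8 of 12):
  (v4,v1,v0) [+--] → (-0.242, -0.905, 0.199)–(-0.242, -0.905, -0.995)  len=1.1940
  (v2,v4,v0) [-+-] → (-0.242, 0.181, -0.995)–(-0.242, -0.905, -0.995)  len=1.0860
  (v1,v7,v3) [-+-] → (-0.242, -0.181, 0.995)–(-0.242, 0.905, 0.995)  len=1.0860
  (v5,v1,v4) [+-+] → (-0.242, -0.905, 0.995)–(-0.242, -0.905, 0.199)  len=0.7960
  (v5,v7,v1) [++-] → (-0.242, -0.181, 0.995)–(-0.242, -0.905, 0.995)  len=0.7240
  (v3,v7,v2) [-+-] → (-0.242, 0.905, 0.995)–(-0.242, 0.905, -0.199)  len=1.1940
  (v6,v4,v2) [++-] → (-0.242, 0.181, -0.995)–(-0.242, 0.905, -0.995)  len=0.7240
  (v2,v7,v6) [-++] → (-0.242, 0.905, -0.199)–(-0.242, 0.905, -0.995)  len=0.7960

Chained into 1 loop(s):
  loop 1: 8 segments, perimeter = 7.6000
Total perimeter = 7.600


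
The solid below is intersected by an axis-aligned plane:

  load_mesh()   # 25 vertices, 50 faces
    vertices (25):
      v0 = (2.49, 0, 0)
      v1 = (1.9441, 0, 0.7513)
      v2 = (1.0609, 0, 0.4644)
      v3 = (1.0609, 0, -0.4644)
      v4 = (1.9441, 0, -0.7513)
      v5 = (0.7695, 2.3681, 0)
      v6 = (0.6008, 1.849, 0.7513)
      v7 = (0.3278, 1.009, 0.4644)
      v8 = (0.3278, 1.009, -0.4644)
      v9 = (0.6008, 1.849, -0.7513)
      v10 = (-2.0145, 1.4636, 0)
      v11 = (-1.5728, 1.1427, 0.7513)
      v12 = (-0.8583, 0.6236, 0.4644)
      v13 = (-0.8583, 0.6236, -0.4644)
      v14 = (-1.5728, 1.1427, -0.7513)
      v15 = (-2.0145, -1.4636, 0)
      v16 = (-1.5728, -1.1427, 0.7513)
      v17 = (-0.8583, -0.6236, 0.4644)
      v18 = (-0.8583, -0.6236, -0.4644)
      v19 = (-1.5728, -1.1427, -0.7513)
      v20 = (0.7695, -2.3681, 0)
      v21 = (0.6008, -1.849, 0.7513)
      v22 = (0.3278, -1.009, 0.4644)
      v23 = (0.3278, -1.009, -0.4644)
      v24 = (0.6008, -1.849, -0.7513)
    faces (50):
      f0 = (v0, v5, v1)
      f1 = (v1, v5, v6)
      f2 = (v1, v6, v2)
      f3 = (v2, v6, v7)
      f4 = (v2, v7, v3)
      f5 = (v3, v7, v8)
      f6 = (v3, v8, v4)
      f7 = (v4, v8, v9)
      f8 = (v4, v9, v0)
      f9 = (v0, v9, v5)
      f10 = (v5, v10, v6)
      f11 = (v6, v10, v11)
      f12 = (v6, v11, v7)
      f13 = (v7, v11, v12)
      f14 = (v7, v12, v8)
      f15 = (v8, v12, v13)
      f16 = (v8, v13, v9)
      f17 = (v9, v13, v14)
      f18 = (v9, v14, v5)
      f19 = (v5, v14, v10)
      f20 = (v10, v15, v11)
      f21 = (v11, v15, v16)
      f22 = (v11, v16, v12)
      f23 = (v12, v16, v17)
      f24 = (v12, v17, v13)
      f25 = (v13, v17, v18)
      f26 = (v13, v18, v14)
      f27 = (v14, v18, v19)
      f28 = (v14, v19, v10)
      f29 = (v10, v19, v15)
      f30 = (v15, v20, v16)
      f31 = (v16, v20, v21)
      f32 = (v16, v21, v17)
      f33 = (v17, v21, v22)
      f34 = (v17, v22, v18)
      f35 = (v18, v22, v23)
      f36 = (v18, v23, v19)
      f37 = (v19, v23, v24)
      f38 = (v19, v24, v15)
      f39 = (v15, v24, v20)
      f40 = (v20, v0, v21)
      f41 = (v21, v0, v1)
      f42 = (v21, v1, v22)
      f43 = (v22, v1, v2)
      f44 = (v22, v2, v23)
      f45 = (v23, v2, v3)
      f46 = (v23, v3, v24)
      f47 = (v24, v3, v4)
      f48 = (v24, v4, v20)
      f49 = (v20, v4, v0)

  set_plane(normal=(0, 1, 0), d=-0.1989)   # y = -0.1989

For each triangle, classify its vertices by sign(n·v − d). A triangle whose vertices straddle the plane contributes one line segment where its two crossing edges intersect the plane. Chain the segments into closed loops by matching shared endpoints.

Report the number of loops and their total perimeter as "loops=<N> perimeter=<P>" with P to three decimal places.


Straddling triangles (20 of 50):
  (v10,v15,v11) [+-+] → (-2.0145, -0.1989, 0)–(-1.80017, -0.1989, 0.364566)  len=0.4229
  (v11,v15,v16) [+--] → (-1.80017, -0.1989, 0.364566)–(-1.5728, -0.1989, 0.7513)  len=0.4486
  (v11,v16,v12) [+-+] → (-1.5728, -0.1989, 0.7513)–(-1.19102, -0.1989, 0.597999)  len=0.4114
  (v12,v16,v17) [+--] → (-1.19102, -0.1989, 0.597999)–(-0.8583, -0.1989, 0.4644)  len=0.3585
  (v12,v17,v13) [+-+] → (-0.8583, -0.1989, 0.4644)–(-0.8583, -0.1989, 0.148122)  len=0.3163
  (v13,v17,v18) [+--] → (-0.8583, -0.1989, 0.148122)–(-0.8583, -0.1989, -0.4644)  len=0.6125
  (v13,v18,v14) [+-+] → (-0.8583, -0.1989, -0.4644)–(-1.0301, -0.1989, -0.533384)  len=0.1851
  (v14,v18,v19) [+--] → (-1.0301, -0.1989, -0.533384)–(-1.5728, -0.1989, -0.7513)  len=0.5848
  (v14,v19,v10) [+-+] → (-1.5728, -0.1989, -0.7513)–(-1.73275, -0.1989, -0.479237)  len=0.3156
  (v10,v19,v15) [+--] → (-1.73275, -0.1989, -0.479237)–(-2.0145, -0.1989, 0)  len=0.5559
  (v20,v0,v21) [-+-] → (2.34549, -0.1989, 0)–(2.28678, -0.1989, 0.0808186)  len=0.0999
  (v21,v0,v1) [-++] → (2.28678, -0.1989, 0.0808186)–(1.7996, -0.1989, 0.7513)  len=0.8288
  (v21,v1,v22) [-+-] → (1.7996, -0.1989, 0.7513)–(1.62549, -0.1989, 0.694745)  len=0.1831
  (v22,v1,v2) [-++] → (1.62549, -0.1989, 0.694745)–(0.916387, -0.1989, 0.4644)  len=0.7456
  (v22,v2,v23) [-+-] → (0.916387, -0.1989, 0.4644)–(0.916387, -0.1989, 0.281309)  len=0.1831
  (v23,v2,v3) [-++] → (0.916387, -0.1989, 0.281309)–(0.916387, -0.1989, -0.4644)  len=0.7457
  (v23,v3,v24) [-+-] → (0.916387, -0.1989, -0.4644)–(1.01141, -0.1989, -0.495262)  len=0.0999
  (v24,v3,v4) [-++] → (1.01141, -0.1989, -0.495262)–(1.7996, -0.1989, -0.7513)  len=0.8287
  (v24,v4,v20) [-+-] → (1.7996, -0.1989, -0.7513)–(1.84544, -0.1989, -0.688197)  len=0.0780
  (v20,v4,v0) [-++] → (1.84544, -0.1989, -0.688197)–(2.34549, -0.1989, 0)  len=0.8507

Chained into 2 loop(s):
  loop 1: 10 segments, perimeter = 4.2117
  loop 2: 10 segments, perimeter = 4.6434
Total perimeter = 8.855

loops=2 perimeter=8.855


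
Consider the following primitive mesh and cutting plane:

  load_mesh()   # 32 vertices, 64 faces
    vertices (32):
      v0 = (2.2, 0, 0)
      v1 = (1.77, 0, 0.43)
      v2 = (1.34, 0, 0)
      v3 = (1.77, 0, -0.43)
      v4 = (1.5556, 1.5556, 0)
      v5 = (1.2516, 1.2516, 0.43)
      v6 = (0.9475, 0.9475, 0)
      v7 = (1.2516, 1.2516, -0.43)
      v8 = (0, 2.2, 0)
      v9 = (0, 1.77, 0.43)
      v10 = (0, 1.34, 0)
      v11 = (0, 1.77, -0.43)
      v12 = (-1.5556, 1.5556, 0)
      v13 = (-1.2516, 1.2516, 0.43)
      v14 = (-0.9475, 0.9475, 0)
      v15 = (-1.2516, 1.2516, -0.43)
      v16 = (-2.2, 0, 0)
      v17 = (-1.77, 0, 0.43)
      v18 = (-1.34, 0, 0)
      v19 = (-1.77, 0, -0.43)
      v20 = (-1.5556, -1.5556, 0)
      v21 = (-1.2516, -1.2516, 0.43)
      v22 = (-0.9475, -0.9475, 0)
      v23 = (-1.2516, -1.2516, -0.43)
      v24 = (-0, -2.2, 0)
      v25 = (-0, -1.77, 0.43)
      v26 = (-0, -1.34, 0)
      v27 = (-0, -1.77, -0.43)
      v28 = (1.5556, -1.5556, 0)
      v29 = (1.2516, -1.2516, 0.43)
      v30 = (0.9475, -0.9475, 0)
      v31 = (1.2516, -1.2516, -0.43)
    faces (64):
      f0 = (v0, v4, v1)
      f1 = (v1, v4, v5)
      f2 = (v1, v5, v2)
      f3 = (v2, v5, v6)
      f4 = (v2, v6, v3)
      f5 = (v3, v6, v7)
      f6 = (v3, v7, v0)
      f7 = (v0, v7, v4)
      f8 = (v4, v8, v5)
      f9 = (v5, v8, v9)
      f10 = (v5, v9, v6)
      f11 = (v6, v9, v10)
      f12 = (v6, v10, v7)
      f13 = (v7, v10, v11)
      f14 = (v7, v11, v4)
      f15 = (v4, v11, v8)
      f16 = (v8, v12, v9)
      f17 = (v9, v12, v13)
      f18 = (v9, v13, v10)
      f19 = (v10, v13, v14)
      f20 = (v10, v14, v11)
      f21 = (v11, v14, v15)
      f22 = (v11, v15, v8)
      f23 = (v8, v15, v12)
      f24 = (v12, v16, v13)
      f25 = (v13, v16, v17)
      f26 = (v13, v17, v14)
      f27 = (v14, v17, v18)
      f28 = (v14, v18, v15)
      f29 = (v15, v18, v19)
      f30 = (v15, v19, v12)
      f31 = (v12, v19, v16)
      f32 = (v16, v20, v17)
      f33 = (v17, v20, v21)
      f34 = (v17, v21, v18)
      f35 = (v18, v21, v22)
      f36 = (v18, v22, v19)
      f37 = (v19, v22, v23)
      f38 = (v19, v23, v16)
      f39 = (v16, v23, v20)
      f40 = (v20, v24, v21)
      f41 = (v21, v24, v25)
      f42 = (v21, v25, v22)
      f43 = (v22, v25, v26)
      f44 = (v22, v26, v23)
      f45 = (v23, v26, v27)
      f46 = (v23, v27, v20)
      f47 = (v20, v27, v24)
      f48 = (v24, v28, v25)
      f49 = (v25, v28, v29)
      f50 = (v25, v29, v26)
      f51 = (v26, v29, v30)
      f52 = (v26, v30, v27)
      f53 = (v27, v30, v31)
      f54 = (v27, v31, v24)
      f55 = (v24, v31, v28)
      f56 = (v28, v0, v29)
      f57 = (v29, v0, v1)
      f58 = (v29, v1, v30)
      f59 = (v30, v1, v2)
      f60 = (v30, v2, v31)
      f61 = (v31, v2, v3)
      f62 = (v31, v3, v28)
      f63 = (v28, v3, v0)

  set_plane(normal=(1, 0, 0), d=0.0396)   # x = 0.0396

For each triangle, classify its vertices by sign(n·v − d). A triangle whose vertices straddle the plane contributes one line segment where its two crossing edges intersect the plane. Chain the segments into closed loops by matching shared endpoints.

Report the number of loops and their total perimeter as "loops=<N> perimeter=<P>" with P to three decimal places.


Straddling triangles (16 of 64):
  (v4,v8,v5) [+-+] → (0.0396, 2.1836, 0)–(0.0396, 2.16999, 0.013605)  len=0.0192
  (v5,v8,v9) [+--] → (0.0396, 2.16999, 0.013605)–(0.0396, 1.7536, 0.43)  len=0.5889
  (v5,v9,v6) [+-+] → (0.0396, 1.7536, 0.43)–(0.0396, 1.73562, 0.412028)  len=0.0254
  (v6,v9,v10) [+--] → (0.0396, 1.73562, 0.412028)–(0.0396, 1.3236, 0)  len=0.5827
  (v6,v10,v7) [+-+] → (0.0396, 1.3236, 0)–(0.0396, 1.3372, -0.013605)  len=0.0192
  (v7,v10,v11) [+--] → (0.0396, 1.3372, -0.013605)–(0.0396, 1.7536, -0.43)  len=0.5889
  (v7,v11,v4) [+-+] → (0.0396, 1.7536, -0.43)–(0.0396, 1.76454, -0.419054)  len=0.0155
  (v4,v11,v8) [+--] → (0.0396, 1.76454, -0.419054)–(0.0396, 2.1836, 0)  len=0.5926
  (v24,v28,v25) [-+-] → (0.0396, -2.1836, 0)–(0.0396, -1.76454, 0.419054)  len=0.5926
  (v25,v28,v29) [-++] → (0.0396, -1.76454, 0.419054)–(0.0396, -1.7536, 0.43)  len=0.0155
  (v25,v29,v26) [-+-] → (0.0396, -1.7536, 0.43)–(0.0396, -1.3372, 0.013605)  len=0.5889
  (v26,v29,v30) [-++] → (0.0396, -1.3372, 0.013605)–(0.0396, -1.3236, 0)  len=0.0192
  (v26,v30,v27) [-+-] → (0.0396, -1.3236, 0)–(0.0396, -1.73562, -0.412028)  len=0.5827
  (v27,v30,v31) [-++] → (0.0396, -1.73562, -0.412028)–(0.0396, -1.7536, -0.43)  len=0.0254
  (v27,v31,v24) [-+-] → (0.0396, -1.7536, -0.43)–(0.0396, -2.16999, -0.013605)  len=0.5889
  (v24,v31,v28) [-++] → (0.0396, -2.16999, -0.013605)–(0.0396, -2.1836, 0)  len=0.0192

Chained into 2 loop(s):
  loop 1: 8 segments, perimeter = 2.4324
  loop 2: 8 segments, perimeter = 2.4324
Total perimeter = 4.865

loops=2 perimeter=4.865


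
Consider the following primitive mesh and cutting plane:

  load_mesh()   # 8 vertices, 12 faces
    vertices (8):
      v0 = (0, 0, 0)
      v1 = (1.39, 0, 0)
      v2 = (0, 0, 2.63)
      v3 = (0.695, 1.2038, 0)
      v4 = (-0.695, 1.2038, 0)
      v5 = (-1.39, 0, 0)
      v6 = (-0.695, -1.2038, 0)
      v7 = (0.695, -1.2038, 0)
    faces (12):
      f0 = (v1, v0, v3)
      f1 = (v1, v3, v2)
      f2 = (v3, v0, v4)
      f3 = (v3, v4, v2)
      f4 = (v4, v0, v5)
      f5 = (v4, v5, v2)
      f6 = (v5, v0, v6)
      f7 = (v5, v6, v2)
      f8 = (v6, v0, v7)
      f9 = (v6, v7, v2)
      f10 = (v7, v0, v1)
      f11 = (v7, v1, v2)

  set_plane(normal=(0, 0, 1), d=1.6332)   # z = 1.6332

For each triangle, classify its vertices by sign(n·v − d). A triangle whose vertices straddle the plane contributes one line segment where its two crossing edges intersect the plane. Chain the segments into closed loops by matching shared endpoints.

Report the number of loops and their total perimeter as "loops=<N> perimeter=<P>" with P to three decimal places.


Straddling triangles (6 of 12):
  (v1,v3,v2) [--+] → (0.263413, 0.456254, 1.6332)–(0.526826, 0, 1.6332)  len=0.5268
  (v3,v4,v2) [--+] → (-0.263413, 0.456254, 1.6332)–(0.263413, 0.456254, 1.6332)  len=0.5268
  (v4,v5,v2) [--+] → (-0.526826, 0, 1.6332)–(-0.263413, 0.456254, 1.6332)  len=0.5268
  (v5,v6,v2) [--+] → (-0.263413, -0.456254, 1.6332)–(-0.526826, 0, 1.6332)  len=0.5268
  (v6,v7,v2) [--+] → (0.263413, -0.456254, 1.6332)–(-0.263413, -0.456254, 1.6332)  len=0.5268
  (v7,v1,v2) [--+] → (0.526826, 0, 1.6332)–(0.263413, -0.456254, 1.6332)  len=0.5268

Chained into 1 loop(s):
  loop 1: 6 segments, perimeter = 3.1610
Total perimeter = 3.161

loops=1 perimeter=3.161


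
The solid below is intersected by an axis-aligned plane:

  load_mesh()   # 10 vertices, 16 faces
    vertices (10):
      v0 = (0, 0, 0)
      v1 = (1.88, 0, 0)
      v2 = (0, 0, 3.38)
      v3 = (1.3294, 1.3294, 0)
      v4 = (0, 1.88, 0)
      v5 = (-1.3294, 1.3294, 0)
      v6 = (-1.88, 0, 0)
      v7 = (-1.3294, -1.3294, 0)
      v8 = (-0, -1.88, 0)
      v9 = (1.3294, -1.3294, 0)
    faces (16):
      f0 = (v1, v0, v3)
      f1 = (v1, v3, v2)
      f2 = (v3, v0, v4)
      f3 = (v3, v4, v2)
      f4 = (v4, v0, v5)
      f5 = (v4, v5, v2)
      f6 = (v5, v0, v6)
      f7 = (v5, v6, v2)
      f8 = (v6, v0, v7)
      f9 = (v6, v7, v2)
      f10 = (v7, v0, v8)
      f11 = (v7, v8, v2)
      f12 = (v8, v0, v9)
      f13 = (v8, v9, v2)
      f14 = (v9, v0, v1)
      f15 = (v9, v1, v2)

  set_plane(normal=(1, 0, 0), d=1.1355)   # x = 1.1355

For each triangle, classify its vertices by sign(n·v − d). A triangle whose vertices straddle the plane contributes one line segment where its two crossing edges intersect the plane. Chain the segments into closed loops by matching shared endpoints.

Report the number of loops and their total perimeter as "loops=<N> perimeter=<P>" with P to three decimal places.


loops=1 perimeter=6.779

Straddling triangles (8 of 16):
  (v1,v0,v3) [+-+] → (1.1355, 0, 0)–(1.1355, 1.1355, 0)  len=1.1355
  (v1,v3,v2) [++-] → (1.1355, 1.1355, 0.492991)–(1.1355, 0, 1.33852)  len=1.4157
  (v3,v0,v4) [+--] → (1.1355, 1.1355, 0)–(1.1355, 1.40971, 0)  len=0.2742
  (v3,v4,v2) [+--] → (1.1355, 1.40971, 0)–(1.1355, 1.1355, 0.492991)  len=0.5641
  (v8,v0,v9) [--+] → (1.1355, -1.1355, 0)–(1.1355, -1.40971, 0)  len=0.2742
  (v8,v9,v2) [-+-] → (1.1355, -1.40971, 0)–(1.1355, -1.1355, 0.492991)  len=0.5641
  (v9,v0,v1) [+-+] → (1.1355, -1.1355, 0)–(1.1355, 0, 0)  len=1.1355
  (v9,v1,v2) [++-] → (1.1355, 0, 1.33852)–(1.1355, -1.1355, 0.492991)  len=1.4157

Chained into 1 loop(s):
  loop 1: 8 segments, perimeter = 6.7791
Total perimeter = 6.779


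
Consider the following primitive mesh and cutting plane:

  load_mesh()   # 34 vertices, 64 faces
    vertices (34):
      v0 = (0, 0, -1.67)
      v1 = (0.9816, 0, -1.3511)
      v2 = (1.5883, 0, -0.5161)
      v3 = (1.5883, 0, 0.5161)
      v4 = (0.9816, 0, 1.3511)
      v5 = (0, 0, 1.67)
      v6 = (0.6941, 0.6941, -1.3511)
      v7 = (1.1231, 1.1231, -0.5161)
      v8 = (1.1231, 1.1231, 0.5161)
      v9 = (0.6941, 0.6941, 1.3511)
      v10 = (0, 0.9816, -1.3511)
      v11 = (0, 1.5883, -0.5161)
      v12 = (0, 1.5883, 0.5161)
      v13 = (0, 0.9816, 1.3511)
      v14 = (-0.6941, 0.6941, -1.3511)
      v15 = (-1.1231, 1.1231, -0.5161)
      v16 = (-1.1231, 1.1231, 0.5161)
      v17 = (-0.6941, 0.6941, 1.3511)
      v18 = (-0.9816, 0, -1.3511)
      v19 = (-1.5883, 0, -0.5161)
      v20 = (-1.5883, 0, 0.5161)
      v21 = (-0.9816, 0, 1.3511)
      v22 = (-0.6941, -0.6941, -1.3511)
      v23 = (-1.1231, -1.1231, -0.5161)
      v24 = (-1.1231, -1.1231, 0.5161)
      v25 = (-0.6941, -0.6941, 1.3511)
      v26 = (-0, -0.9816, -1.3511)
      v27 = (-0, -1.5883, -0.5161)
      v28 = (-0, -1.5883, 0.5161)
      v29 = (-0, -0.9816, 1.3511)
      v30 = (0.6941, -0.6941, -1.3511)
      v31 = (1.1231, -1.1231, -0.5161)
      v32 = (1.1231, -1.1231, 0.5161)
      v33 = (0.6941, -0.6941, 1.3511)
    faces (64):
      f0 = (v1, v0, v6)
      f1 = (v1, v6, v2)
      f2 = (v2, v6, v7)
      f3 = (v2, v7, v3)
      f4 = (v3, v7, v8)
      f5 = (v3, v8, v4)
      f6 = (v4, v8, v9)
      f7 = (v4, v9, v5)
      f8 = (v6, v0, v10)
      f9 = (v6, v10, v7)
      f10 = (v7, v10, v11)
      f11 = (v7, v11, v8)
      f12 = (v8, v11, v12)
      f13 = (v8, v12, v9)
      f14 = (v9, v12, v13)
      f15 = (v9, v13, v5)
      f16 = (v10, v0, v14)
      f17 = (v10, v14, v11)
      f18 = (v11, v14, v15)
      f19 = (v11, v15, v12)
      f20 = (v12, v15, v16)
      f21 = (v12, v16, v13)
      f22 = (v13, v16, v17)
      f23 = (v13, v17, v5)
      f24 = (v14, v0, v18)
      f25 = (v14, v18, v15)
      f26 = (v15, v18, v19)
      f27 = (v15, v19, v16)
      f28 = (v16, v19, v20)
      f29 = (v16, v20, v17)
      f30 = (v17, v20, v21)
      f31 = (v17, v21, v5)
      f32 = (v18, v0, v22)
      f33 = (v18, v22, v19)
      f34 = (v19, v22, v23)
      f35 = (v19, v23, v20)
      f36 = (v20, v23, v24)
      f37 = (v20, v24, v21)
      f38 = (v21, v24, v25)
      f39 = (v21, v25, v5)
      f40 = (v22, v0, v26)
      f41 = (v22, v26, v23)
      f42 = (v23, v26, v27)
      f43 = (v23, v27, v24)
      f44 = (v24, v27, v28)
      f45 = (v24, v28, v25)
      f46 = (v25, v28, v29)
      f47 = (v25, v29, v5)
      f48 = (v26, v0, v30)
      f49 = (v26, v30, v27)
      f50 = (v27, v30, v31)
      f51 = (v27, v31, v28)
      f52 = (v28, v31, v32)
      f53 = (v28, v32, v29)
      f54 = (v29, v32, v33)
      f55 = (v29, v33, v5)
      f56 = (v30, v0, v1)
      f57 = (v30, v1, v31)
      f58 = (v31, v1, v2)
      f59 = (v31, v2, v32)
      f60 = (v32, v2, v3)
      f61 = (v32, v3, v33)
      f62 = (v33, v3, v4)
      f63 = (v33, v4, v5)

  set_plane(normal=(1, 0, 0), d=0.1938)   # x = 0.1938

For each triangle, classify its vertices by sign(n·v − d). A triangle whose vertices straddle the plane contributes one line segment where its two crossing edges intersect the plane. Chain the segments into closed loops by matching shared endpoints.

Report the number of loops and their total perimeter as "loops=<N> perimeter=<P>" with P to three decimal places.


Straddling triangles (20 of 64):
  (v1,v0,v6) [+-+] → (0.1938, 0, -1.60704)–(0.1938, 0.1938, -1.58096)  len=0.1955
  (v4,v9,v5) [++-] → (0.1938, 0.1938, 1.58096)–(0.1938, 0, 1.60704)  len=0.1955
  (v6,v0,v10) [+--] → (0.1938, 0.1938, -1.58096)–(0.1938, 0.901327, -1.3511)  len=0.7439
  (v6,v10,v7) [+-+] → (0.1938, 0.901327, -1.3511)–(0.1938, 1.00602, -1.20701)  len=0.1781
  (v7,v10,v11) [+--] → (0.1938, 1.00602, -1.20701)–(0.1938, 1.50803, -0.5161)  len=0.8540
  (v7,v11,v8) [+-+] → (0.1938, 1.50803, -0.5161)–(0.1938, 1.50803, -0.337986)  len=0.1781
  (v8,v11,v12) [+--] → (0.1938, 1.50803, -0.337986)–(0.1938, 1.50803, 0.5161)  len=0.8541
  (v8,v12,v9) [+-+] → (0.1938, 1.50803, 0.5161)–(0.1938, 1.33863, 0.749241)  len=0.2882
  (v9,v12,v13) [+--] → (0.1938, 1.33863, 0.749241)–(0.1938, 0.901327, 1.3511)  len=0.7440
  (v9,v13,v5) [+--] → (0.1938, 0.901327, 1.3511)–(0.1938, 0.1938, 1.58096)  len=0.7439
  (v26,v0,v30) [--+] → (0.1938, -0.1938, -1.58096)–(0.1938, -0.901327, -1.3511)  len=0.7439
  (v26,v30,v27) [-+-] → (0.1938, -0.901327, -1.3511)–(0.1938, -1.33863, -0.749241)  len=0.7440
  (v27,v30,v31) [-++] → (0.1938, -1.33863, -0.749241)–(0.1938, -1.50803, -0.5161)  len=0.2882
  (v27,v31,v28) [-+-] → (0.1938, -1.50803, -0.5161)–(0.1938, -1.50803, 0.337986)  len=0.8541
  (v28,v31,v32) [-++] → (0.1938, -1.50803, 0.337986)–(0.1938, -1.50803, 0.5161)  len=0.1781
  (v28,v32,v29) [-+-] → (0.1938, -1.50803, 0.5161)–(0.1938, -1.00602, 1.20701)  len=0.8540
  (v29,v32,v33) [-++] → (0.1938, -1.00602, 1.20701)–(0.1938, -0.901327, 1.3511)  len=0.1781
  (v29,v33,v5) [-+-] → (0.1938, -0.901327, 1.3511)–(0.1938, -0.1938, 1.58096)  len=0.7439
  (v30,v0,v1) [+-+] → (0.1938, -0.1938, -1.58096)–(0.1938, 0, -1.60704)  len=0.1955
  (v33,v4,v5) [++-] → (0.1938, 0, 1.60704)–(0.1938, -0.1938, 1.58096)  len=0.1955

Chained into 1 loop(s):
  loop 1: 20 segments, perimeter = 9.9509
Total perimeter = 9.951

loops=1 perimeter=9.951


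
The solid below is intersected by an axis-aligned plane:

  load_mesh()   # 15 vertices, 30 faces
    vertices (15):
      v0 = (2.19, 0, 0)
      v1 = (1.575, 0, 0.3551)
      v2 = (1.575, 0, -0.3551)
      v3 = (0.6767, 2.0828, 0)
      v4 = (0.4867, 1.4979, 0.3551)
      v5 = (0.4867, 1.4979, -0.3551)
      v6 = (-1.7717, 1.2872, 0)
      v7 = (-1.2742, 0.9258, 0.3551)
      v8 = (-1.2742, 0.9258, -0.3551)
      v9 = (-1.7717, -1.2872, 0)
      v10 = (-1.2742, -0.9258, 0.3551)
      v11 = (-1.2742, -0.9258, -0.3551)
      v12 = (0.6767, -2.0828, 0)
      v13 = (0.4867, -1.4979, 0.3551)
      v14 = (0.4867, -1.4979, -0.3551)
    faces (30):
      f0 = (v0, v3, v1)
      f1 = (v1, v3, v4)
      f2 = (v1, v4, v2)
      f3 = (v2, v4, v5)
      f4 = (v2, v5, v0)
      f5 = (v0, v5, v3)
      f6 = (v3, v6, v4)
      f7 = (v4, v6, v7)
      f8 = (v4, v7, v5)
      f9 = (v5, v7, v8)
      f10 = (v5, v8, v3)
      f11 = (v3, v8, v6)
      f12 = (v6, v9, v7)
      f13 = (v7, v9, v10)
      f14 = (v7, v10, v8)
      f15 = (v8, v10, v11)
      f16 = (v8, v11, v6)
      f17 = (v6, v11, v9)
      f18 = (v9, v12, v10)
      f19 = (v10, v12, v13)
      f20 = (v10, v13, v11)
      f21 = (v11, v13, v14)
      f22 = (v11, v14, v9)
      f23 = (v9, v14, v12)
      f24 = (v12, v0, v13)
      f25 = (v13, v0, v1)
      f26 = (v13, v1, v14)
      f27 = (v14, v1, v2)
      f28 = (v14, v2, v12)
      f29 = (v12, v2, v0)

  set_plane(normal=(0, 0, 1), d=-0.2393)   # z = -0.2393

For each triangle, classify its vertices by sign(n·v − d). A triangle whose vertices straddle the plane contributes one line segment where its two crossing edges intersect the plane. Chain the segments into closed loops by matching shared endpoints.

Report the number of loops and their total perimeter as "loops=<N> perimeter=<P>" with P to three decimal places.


loops=2 perimeter=19.694

Straddling triangles (20 of 30):
  (v1,v4,v2) [++-] → (1.39755, 0.244237, -0.2393)–(1.575, 0, -0.2393)  len=0.3019
  (v2,v4,v5) [-+-] → (1.39755, 0.244237, -0.2393)–(0.4867, 1.4979, -0.2393)  len=1.5496
  (v2,v5,v0) [--+] → (1.04216, 1.00943, -0.2393)–(1.77555, 0, -0.2393)  len=1.2477
  (v0,v5,v3) [+-+] → (1.04216, 1.00943, -0.2393)–(0.54866, 1.68864, -0.2393)  len=0.8396
  (v4,v7,v5) [++-] → (0.199581, 1.40462, -0.2393)–(0.4867, 1.4979, -0.2393)  len=0.3019
  (v5,v7,v8) [-+-] → (0.199581, 1.40462, -0.2393)–(-1.2742, 0.9258, -0.2393)  len=1.5496
  (v5,v8,v3) [--+] → (-0.638001, 1.3031, -0.2393)–(0.54866, 1.68864, -0.2393)  len=1.2477
  (v3,v8,v6) [+-+] → (-0.638001, 1.3031, -0.2393)–(-1.43644, 1.04365, -0.2393)  len=0.8395
  (v7,v10,v8) [++-] → (-1.2742, 0.623892, -0.2393)–(-1.2742, 0.9258, -0.2393)  len=0.3019
  (v8,v10,v11) [-+-] → (-1.2742, 0.623892, -0.2393)–(-1.2742, -0.9258, -0.2393)  len=1.5497
  (v8,v11,v6) [--+] → (-1.43644, -0.204129, -0.2393)–(-1.43644, 1.04365, -0.2393)  len=1.2478
  (v6,v11,v9) [+-+] → (-1.43644, -0.204129, -0.2393)–(-1.43644, -1.04365, -0.2393)  len=0.8395
  (v10,v13,v11) [++-] → (-0.987081, -1.01908, -0.2393)–(-1.2742, -0.9258, -0.2393)  len=0.3019
  (v11,v13,v14) [-+-] → (-0.987081, -1.01908, -0.2393)–(0.4867, -1.4979, -0.2393)  len=1.5496
  (v11,v14,v9) [--+] → (-0.249776, -1.42919, -0.2393)–(-1.43644, -1.04365, -0.2393)  len=1.2477
  (v9,v14,v12) [+-+] → (-0.249776, -1.42919, -0.2393)–(0.54866, -1.68864, -0.2393)  len=0.8395
  (v13,v1,v14) [++-] → (0.66415, -1.25366, -0.2393)–(0.4867, -1.4979, -0.2393)  len=0.3019
  (v14,v1,v2) [-+-] → (0.66415, -1.25366, -0.2393)–(1.575, 0, -0.2393)  len=1.5496
  (v14,v2,v12) [--+] → (1.28206, -0.679212, -0.2393)–(0.54866, -1.68864, -0.2393)  len=1.2477
  (v12,v2,v0) [+-+] → (1.28206, -0.679212, -0.2393)–(1.77555, 0, -0.2393)  len=0.8396

Chained into 2 loop(s):
  loop 1: 10 segments, perimeter = 9.2576
  loop 2: 10 segments, perimeter = 10.4364
Total perimeter = 19.694


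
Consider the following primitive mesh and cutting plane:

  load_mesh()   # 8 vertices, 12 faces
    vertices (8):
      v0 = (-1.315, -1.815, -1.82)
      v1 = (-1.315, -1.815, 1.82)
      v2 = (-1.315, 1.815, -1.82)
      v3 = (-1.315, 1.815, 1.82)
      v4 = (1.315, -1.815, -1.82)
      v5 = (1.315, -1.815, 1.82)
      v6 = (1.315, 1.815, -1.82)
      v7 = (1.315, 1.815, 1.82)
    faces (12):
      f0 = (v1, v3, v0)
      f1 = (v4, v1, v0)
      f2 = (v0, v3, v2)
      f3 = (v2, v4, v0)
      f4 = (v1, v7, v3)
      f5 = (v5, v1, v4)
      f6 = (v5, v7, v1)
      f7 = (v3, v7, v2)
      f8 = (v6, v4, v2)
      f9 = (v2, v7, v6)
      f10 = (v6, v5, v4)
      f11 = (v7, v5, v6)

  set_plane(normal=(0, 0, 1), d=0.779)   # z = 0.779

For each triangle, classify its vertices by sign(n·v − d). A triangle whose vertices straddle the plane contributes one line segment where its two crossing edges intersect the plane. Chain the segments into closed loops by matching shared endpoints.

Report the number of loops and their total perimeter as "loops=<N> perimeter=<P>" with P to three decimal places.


loops=1 perimeter=12.520

Straddling triangles (8 of 12):
  (v1,v3,v0) [++-] → (-1.315, 0.77686, 0.779)–(-1.315, -1.815, 0.779)  len=2.5919
  (v4,v1,v0) [-+-] → (-0.562849, -1.815, 0.779)–(-1.315, -1.815, 0.779)  len=0.7522
  (v0,v3,v2) [-+-] → (-1.315, 0.77686, 0.779)–(-1.315, 1.815, 0.779)  len=1.0381
  (v5,v1,v4) [++-] → (-0.562849, -1.815, 0.779)–(1.315, -1.815, 0.779)  len=1.8778
  (v3,v7,v2) [++-] → (0.562849, 1.815, 0.779)–(-1.315, 1.815, 0.779)  len=1.8778
  (v2,v7,v6) [-+-] → (0.562849, 1.815, 0.779)–(1.315, 1.815, 0.779)  len=0.7522
  (v6,v5,v4) [-+-] → (1.315, -0.77686, 0.779)–(1.315, -1.815, 0.779)  len=1.0381
  (v7,v5,v6) [++-] → (1.315, -0.77686, 0.779)–(1.315, 1.815, 0.779)  len=2.5919

Chained into 1 loop(s):
  loop 1: 8 segments, perimeter = 12.5200
Total perimeter = 12.520


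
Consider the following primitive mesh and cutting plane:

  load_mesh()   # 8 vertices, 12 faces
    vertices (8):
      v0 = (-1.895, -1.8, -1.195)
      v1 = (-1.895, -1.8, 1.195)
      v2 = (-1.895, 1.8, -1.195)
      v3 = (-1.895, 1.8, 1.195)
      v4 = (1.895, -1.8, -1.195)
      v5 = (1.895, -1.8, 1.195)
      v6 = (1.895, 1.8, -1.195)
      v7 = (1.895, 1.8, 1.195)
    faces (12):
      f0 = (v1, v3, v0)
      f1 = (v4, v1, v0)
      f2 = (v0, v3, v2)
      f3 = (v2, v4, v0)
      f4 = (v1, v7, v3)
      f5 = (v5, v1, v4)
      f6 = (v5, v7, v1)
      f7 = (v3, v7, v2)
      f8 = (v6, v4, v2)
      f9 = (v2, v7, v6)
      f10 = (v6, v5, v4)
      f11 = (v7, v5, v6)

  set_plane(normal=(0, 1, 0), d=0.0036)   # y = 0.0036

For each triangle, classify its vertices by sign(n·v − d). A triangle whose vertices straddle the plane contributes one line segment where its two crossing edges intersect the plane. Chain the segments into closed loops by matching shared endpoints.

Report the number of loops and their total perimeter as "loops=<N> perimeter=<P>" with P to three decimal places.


Straddling triangles (8 of 12):
  (v1,v3,v0) [-+-] → (-1.895, 0.0036, 1.195)–(-1.895, 0.0036, 0.00239)  len=1.1926
  (v0,v3,v2) [-++] → (-1.895, 0.0036, 0.00239)–(-1.895, 0.0036, -1.195)  len=1.1974
  (v2,v4,v0) [+--] → (-0.00379, 0.0036, -1.195)–(-1.895, 0.0036, -1.195)  len=1.8912
  (v1,v7,v3) [-++] → (0.00379, 0.0036, 1.195)–(-1.895, 0.0036, 1.195)  len=1.8988
  (v5,v7,v1) [-+-] → (1.895, 0.0036, 1.195)–(0.00379, 0.0036, 1.195)  len=1.8912
  (v6,v4,v2) [+-+] → (1.895, 0.0036, -1.195)–(-0.00379, 0.0036, -1.195)  len=1.8988
  (v6,v5,v4) [+--] → (1.895, 0.0036, -0.00239)–(1.895, 0.0036, -1.195)  len=1.1926
  (v7,v5,v6) [+-+] → (1.895, 0.0036, 1.195)–(1.895, 0.0036, -0.00239)  len=1.1974

Chained into 1 loop(s):
  loop 1: 8 segments, perimeter = 12.3600
Total perimeter = 12.360

loops=1 perimeter=12.360


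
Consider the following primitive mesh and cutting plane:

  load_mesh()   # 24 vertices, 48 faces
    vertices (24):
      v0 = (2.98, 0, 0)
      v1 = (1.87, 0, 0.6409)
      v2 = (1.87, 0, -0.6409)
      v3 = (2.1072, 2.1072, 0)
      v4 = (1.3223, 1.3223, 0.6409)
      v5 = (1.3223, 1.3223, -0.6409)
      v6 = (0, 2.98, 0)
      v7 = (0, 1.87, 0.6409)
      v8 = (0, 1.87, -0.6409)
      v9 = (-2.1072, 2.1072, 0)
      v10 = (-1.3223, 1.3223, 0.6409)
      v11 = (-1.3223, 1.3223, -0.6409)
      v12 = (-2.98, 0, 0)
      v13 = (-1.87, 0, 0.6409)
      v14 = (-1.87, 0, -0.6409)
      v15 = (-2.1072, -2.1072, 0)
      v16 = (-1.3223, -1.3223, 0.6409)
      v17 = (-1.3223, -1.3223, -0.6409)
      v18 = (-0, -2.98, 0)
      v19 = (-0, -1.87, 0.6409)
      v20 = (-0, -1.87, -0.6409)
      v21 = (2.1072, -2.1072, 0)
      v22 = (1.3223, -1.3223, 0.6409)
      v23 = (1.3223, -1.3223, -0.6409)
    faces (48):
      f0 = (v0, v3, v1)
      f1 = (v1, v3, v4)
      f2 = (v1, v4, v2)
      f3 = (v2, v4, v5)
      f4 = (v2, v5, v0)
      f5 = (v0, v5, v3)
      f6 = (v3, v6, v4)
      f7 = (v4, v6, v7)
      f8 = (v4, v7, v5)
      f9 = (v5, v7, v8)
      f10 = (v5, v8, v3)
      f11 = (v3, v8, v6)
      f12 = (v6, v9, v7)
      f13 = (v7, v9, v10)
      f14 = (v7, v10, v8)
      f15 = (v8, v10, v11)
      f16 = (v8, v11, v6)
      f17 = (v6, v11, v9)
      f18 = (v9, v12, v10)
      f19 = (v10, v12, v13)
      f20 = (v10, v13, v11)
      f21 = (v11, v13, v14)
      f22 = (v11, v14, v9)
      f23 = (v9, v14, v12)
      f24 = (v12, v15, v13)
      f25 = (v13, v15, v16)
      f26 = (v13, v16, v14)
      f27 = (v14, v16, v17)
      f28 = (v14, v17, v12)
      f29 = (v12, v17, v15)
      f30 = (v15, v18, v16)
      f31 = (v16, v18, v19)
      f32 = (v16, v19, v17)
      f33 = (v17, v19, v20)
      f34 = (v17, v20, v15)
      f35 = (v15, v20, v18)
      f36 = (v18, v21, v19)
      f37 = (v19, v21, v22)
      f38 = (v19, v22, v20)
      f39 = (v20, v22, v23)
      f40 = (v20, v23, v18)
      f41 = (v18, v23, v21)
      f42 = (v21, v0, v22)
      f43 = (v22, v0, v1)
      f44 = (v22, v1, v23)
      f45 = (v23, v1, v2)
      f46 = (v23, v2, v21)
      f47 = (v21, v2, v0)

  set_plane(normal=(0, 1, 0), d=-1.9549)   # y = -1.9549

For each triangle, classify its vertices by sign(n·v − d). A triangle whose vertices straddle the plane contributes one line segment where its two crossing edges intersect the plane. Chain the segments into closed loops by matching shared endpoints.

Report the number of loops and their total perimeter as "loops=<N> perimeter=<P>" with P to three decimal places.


Straddling triangles (14 of 48):
  (v12,v15,v13) [+-+] → (-2.17028, -1.9549, 0)–(-2.09006, -1.9549, 0.0463217)  len=0.0926
  (v13,v15,v16) [+-+] → (-2.09006, -1.9549, 0.0463217)–(-1.9549, -1.9549, 0.124359)  len=0.1561
  (v12,v17,v15) [++-] → (-1.9549, -1.9549, -0.124359)–(-2.17028, -1.9549, 0)  len=0.2487
  (v15,v18,v16) [--+] → (-0.817693, -1.9549, 0.396324)–(-1.9549, -1.9549, 0.124359)  len=1.1693
  (v16,v18,v19) [+-+] → (-0.817693, -1.9549, 0.396324)–(0, -1.9549, 0.59188)  len=0.8408
  (v17,v20,v15) [++-] → (-0.754221, -1.9549, -0.411505)–(-1.9549, -1.9549, -0.124359)  len=1.2345
  (v15,v20,v18) [-+-] → (-0.754221, -1.9549, -0.411505)–(0, -1.9549, -0.59188)  len=0.7755
  (v18,v21,v19) [--+] → (0.754221, -1.9549, 0.411505)–(0, -1.9549, 0.59188)  len=0.7755
  (v19,v21,v22) [+-+] → (0.754221, -1.9549, 0.411505)–(1.9549, -1.9549, 0.124359)  len=1.2345
  (v20,v23,v18) [++-] → (0.817693, -1.9549, -0.396324)–(0, -1.9549, -0.59188)  len=0.8408
  (v18,v23,v21) [-+-] → (0.817693, -1.9549, -0.396324)–(1.9549, -1.9549, -0.124359)  len=1.1693
  (v21,v0,v22) [-++] → (2.17028, -1.9549, 0)–(1.9549, -1.9549, 0.124359)  len=0.2487
  (v23,v2,v21) [++-] → (2.09006, -1.9549, -0.0463217)–(1.9549, -1.9549, -0.124359)  len=0.1561
  (v21,v2,v0) [-++] → (2.09006, -1.9549, -0.0463217)–(2.17028, -1.9549, 0)  len=0.0926

Chained into 1 loop(s):
  loop 1: 14 segments, perimeter = 9.0349
Total perimeter = 9.035

loops=1 perimeter=9.035
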